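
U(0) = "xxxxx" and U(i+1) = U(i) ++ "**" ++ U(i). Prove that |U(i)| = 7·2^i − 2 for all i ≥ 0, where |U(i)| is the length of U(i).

Base case: |U(0)| = 5, and 7·2^0 − 2 = 5.
Assume |U(r)| = 7·2^r − 2.
Then |U(r+1)| = |U(r)| + 2 + |U(r)| = 2|U(r)| + 2 = 2(7·2^r − 2) + 2 = 7·2^{r+1} − 4 + 2 = 7·2^{r+1} − 2.
By induction, |U(i)| = 7·2^i − 2 for all i ≥ 0.

|U(i)| = 7·2^i − 2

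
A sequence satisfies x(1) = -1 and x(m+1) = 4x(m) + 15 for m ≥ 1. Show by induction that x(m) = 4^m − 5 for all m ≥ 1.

Base case: x(1) = -1, and 4^1 − 5 = 4 − 5 = -1.
Assume x(k) = 4^k − 5 for some k ≥ 1.
Then x(k+1) = 4x(k) + 15 = 4·(4^k − 5) + 15 = 4^{k+1} − 20 + 15 = 4^{k+1} − 5.
Hence x(m) = 4^m − 5 for every m ≥ 1, by induction.

x(m) = 4^m − 5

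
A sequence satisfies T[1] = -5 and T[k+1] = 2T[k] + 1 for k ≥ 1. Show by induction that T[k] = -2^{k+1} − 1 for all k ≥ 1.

Base case: T[1] = -5, and -2^{1+1} − 1 = -4 − 1 = -5.
Assume T[m] = -2^{m+1} − 1 for some m ≥ 1.
Then T[m+1] = 2T[m] + 1 = 2·(-2^{m+1} − 1) + 1 = -2^{m+2} − 2 + 1 = -2^{m+2} − 1.
Hence T[k] = -2^{k+1} − 1 for every k ≥ 1, by induction.

T[k] = -2^{k+1} − 1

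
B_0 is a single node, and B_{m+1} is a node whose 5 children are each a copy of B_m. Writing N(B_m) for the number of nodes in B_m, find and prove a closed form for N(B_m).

Claim: N(B_m) = (5^{m+1} − 1)/4.

Base case: N(B_0) = 1, and (5^{0+1} − 1)/4 = 1.
Assume N(B_k) = (5^{k+1} − 1)/4.
Then N(B_{k+1}) = 1 + 5N(B_k) = 1 + 5·(5^{k+1} − 1)/4 = 1 + (5^{k+2} − 5)/4 = (4 + 5^{k+2} − 5)/4 = (5^{k+2} − 1)/4.
By induction, N(B_m) = (5^{m+1} − 1)/4 for all m ≥ 0.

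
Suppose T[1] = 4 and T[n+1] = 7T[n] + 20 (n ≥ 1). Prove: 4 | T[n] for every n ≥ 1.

Base case: T[1] = 4 = 4·1, so 4 | T[1].
Assume 4 | T[k], so T[k] = 4t for some integer t.
Then T[k+1] = 7T[k] + 20 = 7·(4t) + 20 = 4(7t + 5), so 4 | T[k+1].
By induction, 4 | T[n] for all n ≥ 1.

4 | T[n]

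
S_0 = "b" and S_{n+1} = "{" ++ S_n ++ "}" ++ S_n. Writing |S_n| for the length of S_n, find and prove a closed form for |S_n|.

Claim: |S_n| = 3·2^n − 2.

Base case: |S_0| = 1, and 3·2^0 − 2 = 1.
Assume |S_k| = 3·2^k − 2.
Then |S_{k+1}| = 1 + |S_k| + 1 + |S_k| = 2|S_k| + 2 = 2(3·2^k − 2) + 2 = 3·2^{k+1} − 4 + 2 = 3·2^{k+1} − 2.
Hence |S_n| = 3·2^n − 2 for every n ≥ 0, by induction.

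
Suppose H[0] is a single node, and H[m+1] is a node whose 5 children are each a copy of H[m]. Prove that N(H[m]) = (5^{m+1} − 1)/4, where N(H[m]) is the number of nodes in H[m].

Base case: N(H[0]) = 1, and (5^{0+1} − 1)/4 = 1.
Assume N(H[k]) = (5^{k+1} − 1)/4.
Then N(H[k+1]) = 1 + 5N(H[k]) = 1 + 5·(5^{k+1} − 1)/4 = 1 + (5^{k+2} − 5)/4 = (4 + 5^{k+2} − 5)/4 = (5^{k+2} − 1)/4.
Hence N(H[m]) = (5^{m+1} − 1)/4 for every m ≥ 0, by induction.

N(H[m]) = (5^{m+1} − 1)/4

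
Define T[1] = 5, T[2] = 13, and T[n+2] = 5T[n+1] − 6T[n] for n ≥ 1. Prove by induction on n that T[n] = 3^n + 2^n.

Base cases: T[1] = 5 and 3^1 + 2^1 = 5; T[2] = 13 and 3^2 + 2^2 = 13.
Assume T[i] = 3^i + 2^i for all 1 ≤ i ≤ j, where j ≥ 2.
Then T[j+1] = 5T[j] − 6T[j−1] = 5·(3^j + 2^j) − 6·(3^{j−1} + 2^{j−1}) = (5·3 − 6)3^{j−1} + (5·2 − 6)2^{j−1} = 9·3^{j−1} + 4·2^{j−1} = 3^{j+1} + 2^{j+1}.
So the formula holds for j+1, and by strong induction T[n] = 3^n + 2^n for all n ≥ 1.

T[n] = 3^n + 2^n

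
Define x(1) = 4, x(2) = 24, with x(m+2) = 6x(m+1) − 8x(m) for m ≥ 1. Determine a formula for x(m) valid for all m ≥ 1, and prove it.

Claim: x(m) = 2·4^m − 2·2^m.

Base cases: x(1) = 4 and 2·4^1 − 2·2^1 = 4; x(2) = 24 and 2·4^2 − 2·2^2 = 24.
Assume x(j) = 2·4^j − 2·2^j for all 1 ≤ j ≤ k, where k ≥ 2.
Then x(k+1) = 6x(k) − 8x(k−1) = 6·(2·4^k − 2·2^k) − 8·(2·4^{k−1} − 2·2^{k−1}) = 2·(6·4 − 8)4^{k−1} − 2·(6·2 − 8)2^{k−1} = 32·4^{k−1} − 8·2^{k−1} = 2·4^{k+1} − 2·2^{k+1}.
This completes the inductive step, so x(m) = 2·4^m − 2·2^m for all m ≥ 1.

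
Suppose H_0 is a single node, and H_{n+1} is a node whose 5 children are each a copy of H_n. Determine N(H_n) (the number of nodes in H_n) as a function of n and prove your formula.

Claim: N(H_n) = (5^{n+1} − 1)/4.

Base case: N(H_0) = 1, and (5^{0+1} − 1)/4 = 1.
Assume N(H_j) = (5^{j+1} − 1)/4.
Then N(H_{j+1}) = 1 + 5N(H_j) = 1 + 5·(5^{j+1} − 1)/4 = 1 + (5^{j+2} − 5)/4 = (4 + 5^{j+2} − 5)/4 = (5^{j+2} − 1)/4.
So the formula holds for j+1, and by induction N(H_n) = (5^{n+1} − 1)/4 for all n ≥ 0.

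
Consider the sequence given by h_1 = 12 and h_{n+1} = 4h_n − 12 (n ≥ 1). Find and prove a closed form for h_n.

Claim: h_n = 2·4^n + 4.

Base case: h_1 = 12, and 2·4^1 + 4 = 8 + 4 = 12.
Assume h_m = 2·4^m + 4 for some m ≥ 1.
Then h_{m+1} = 4h_m − 12 = 4·(2·4^m + 4) − 12 = 8·4^m + 16 − 12 = 2·4^{m+1} + 4.
Hence h_n = 2·4^n + 4 for every n ≥ 1, by induction.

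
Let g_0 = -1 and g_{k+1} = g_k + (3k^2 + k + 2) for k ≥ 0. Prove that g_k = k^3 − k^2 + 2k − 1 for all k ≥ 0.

Base case: g_0 = -1, and 0^3 − 0^2 + 2·0 − 1 = -1.
Assume g_m = m^3 − m^2 + 2m − 1.
Then g_{m+1} = g_m + (3m^2 + m + 2) = (m^3 − m^2 + 2m − 1) + (3m^2 + m + 2) = m^3 + 2m^2 + 3m + 1,
and (m+1)^3 − (m+1)^2 + 2·(m+1) − 1 = m^3 + 2m^2 + 3m + 1.
Hence g_k = k^3 − k^2 + 2k − 1 for every k ≥ 0, by induction.

g_k = k^3 − k^2 + 2k − 1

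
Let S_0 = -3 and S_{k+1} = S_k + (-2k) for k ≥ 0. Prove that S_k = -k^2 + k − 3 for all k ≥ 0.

Base case: S_0 = -3, and -0^2 + 0 − 3 = -3.
Assume S_m = -m^2 + m − 3.
Then S_{m+1} = S_m + (-2m) = (-m^2 + m − 3) + (-2m) = -m^2 − m − 3,
and -(m+1)^2 + (m+1) − 3 = -m^2 − m − 3.
This completes the inductive step, so S_k = -k^2 + k − 3 for all k ≥ 0.

S_k = -k^2 + k − 3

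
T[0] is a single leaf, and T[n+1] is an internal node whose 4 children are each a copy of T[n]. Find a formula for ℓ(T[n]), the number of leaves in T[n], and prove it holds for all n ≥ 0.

Claim: ℓ(T[n]) = 4^n.

Base case: ℓ(T[0]) = 1, and 4^0 = 1.
Assume ℓ(T[m]) = 4^m.
Then ℓ(T[m+1]) = 4·ℓ(T[m]) = 4·4^m = 4^{m+1}.
By induction, ℓ(T[n]) = 4^n for all n ≥ 0.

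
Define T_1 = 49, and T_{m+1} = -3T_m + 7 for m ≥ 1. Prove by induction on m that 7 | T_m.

Base case: T_1 = 49 = 7·7, so 7 | T_1.
Assume 7 | T_j, so T_j = 7t for some integer t.
Then T_{j+1} = -3T_j + 7 = -3·(7t) + 7 = 7(-3t + 1), so 7 | T_{j+1}.
By induction, 7 | T_m for all m ≥ 1.

7 | T_m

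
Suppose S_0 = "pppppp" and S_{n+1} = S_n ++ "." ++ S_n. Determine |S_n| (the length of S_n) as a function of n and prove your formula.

Claim: |S_n| = 7·2^n − 1.

Base case: |S_0| = 6, and 7·2^0 − 1 = 6.
Assume |S_k| = 7·2^k − 1.
Then |S_{k+1}| = |S_k| + 1 + |S_k| = 2|S_k| + 1 = 2(7·2^k − 1) + 1 = 7·2^{k+1} − 2 + 1 = 7·2^{k+1} − 1.
By induction, |S_n| = 7·2^n − 1 for all n ≥ 0.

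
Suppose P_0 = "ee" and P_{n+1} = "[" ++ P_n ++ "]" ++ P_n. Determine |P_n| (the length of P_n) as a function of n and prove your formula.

Claim: |P_n| = 2^{n+2} − 2.

Base case: |P_0| = 2, and 2^{0+2} − 2 = 2.
Assume |P_k| = 2^{k+2} − 2.
Then |P_{k+1}| = 1 + |P_k| + 1 + |P_k| = 2|P_k| + 2 = 2(2^{k+2} − 2) + 2 = 2^{k+3} − 4 + 2 = 2^{k+3} − 2.
This completes the inductive step, so |P_n| = 2^{n+2} − 2 for all n ≥ 0.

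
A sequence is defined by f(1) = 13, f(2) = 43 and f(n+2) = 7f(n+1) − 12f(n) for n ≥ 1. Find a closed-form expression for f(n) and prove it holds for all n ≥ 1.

Claim: f(n) = 3·3^n + 4^n.

Base cases: f(1) = 13 and 3·3^1 + 4^1 = 13; f(2) = 43 and 3·3^2 + 4^2 = 43.
Assume f(j) = 3·3^j + 4^j for all 1 ≤ j ≤ m, where m ≥ 2.
Then f(m+1) = 7f(m) − 12f(m−1) = 7·(3·3^m + 4^m) − 12·(3·3^{m−1} + 4^{m−1}) = 3·(7·3 − 12)3^{m−1} + (7·4 − 12)4^{m−1} = 27·3^{m−1} + 16·4^{m−1} = 3·3^{m+1} + 4^{m+1}.
This completes the inductive step, so f(n) = 3·3^n + 4^n for all n ≥ 1.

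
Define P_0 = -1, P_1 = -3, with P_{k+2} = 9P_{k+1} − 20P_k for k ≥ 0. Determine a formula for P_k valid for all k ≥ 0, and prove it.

Claim: P_k = 5^k − 2·4^k.

Base cases: P_0 = -1 and 5^0 − 2·4^0 = -1; P_1 = -3 and 5^1 − 2·4^1 = -3.
Assume P_i = 5^i − 2·4^i for all 0 ≤ i ≤ j, where j ≥ 1.
Then P_{j+1} = 9P_j − 20P_{j−1} = 9·(5^j − 2·4^j) − 20·(5^{j−1} − 2·4^{j−1}) = (9·5 − 20)5^{j−1} − 2·(9·4 − 20)4^{j−1} = 25·5^{j−1} − 32·4^{j−1} = 5^{j+1} − 2·4^{j+1}.
So the formula holds for j+1, and by strong induction P_k = 5^k − 2·4^k for all k ≥ 0.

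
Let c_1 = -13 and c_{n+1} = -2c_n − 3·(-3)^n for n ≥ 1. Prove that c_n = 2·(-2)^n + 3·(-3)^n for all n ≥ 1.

Base case: c_1 = -13, and 2·(-2)^1 + 3·(-3)^1 = -4 − 9 = -13.
Assume c_r = 2·(-2)^r + 3·(-3)^r for some r ≥ 1.
Then c_{r+1} = -2c_r − 3·(-3)^r = -2·(2·(-2)^r + 3·(-3)^r) − 3·(-3)^r = 2·(-2)^{r+1} − 6·(-3)^r − 3·(-3)^r = 2·(-2)^{r+1} − 9·(-3)^r = 2·(-2)^{r+1} + 3·(-3)^{r+1}.
So the formula holds for r+1, and by induction c_n = 2·(-2)^n + 3·(-3)^n for all n ≥ 1.

c_n = 2·(-2)^n + 3·(-3)^n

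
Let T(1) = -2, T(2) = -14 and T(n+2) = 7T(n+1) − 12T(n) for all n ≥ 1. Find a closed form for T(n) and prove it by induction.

Claim: T(n) = 2·3^n − 2·4^n.

Base cases: T(1) = -2 and 2·3^1 − 2·4^1 = -2; T(2) = -14 and 2·3^2 − 2·4^2 = -14.
Assume T(i) = 2·3^i − 2·4^i for all 1 ≤ i ≤ j, where j ≥ 2.
Then T(j+1) = 7T(j) − 12T(j−1) = 7·(2·3^j − 2·4^j) − 12·(2·3^{j−1} − 2·4^{j−1}) = 2·(7·3 − 12)3^{j−1} − 2·(7·4 − 12)4^{j−1} = 18·3^{j−1} − 32·4^{j−1} = 2·3^{j+1} − 2·4^{j+1}.
This completes the inductive step, so T(n) = 2·3^n − 2·4^n for all n ≥ 1.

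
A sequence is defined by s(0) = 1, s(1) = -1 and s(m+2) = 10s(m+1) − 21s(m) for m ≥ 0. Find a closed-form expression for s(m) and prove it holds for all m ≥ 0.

Claim: s(m) = 2·3^m − 7^m.

Base cases: s(0) = 1 and 2·3^0 − 7^0 = 1; s(1) = -1 and 2·3^1 − 7^1 = -1.
Assume s(i) = 2·3^i − 7^i for all 0 ≤ i ≤ j, where j ≥ 1.
Then s(j+1) = 10s(j) − 21s(j−1) = 10·(2·3^j − 7^j) − 21·(2·3^{j−1} − 7^{j−1}) = 2·(10·3 − 21)3^{j−1} − (10·7 − 21)7^{j−1} = 18·3^{j−1} − 49·7^{j−1} = 2·3^{j+1} − 7^{j+1}.
So the formula holds for j+1, and by strong induction s(m) = 2·3^m − 7^m for all m ≥ 0.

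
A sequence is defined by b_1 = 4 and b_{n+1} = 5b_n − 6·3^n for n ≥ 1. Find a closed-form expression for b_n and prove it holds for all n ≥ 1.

Claim: b_n = -5^n + 3·3^n.

Base case: b_1 = 4, and -5^1 + 3·3^1 = -5 + 9 = 4.
Assume b_j = -5^j + 3·3^j for some j ≥ 1.
Then b_{j+1} = 5b_j − 6·3^j = 5·(-5^j + 3·3^j) − 6·3^j = -5^{j+1} + 15·3^j − 6·3^j = -5^{j+1} + 9·3^j = -5^{j+1} + 3·3^{j+1}.
So the formula holds for j+1, and by induction b_n = -5^n + 3·3^n for all n ≥ 1.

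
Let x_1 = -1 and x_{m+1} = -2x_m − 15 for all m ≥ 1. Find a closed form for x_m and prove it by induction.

Claim: x_m = -2·(-2)^m − 5.

Base case: x_1 = -1, and -2·(-2)^1 − 5 = 4 − 5 = -1.
Assume x_r = -2·(-2)^r − 5 for some r ≥ 1.
Then x_{r+1} = -2x_r − 15 = -2·(-2·(-2)^r − 5) − 15 = 4·(-2)^r + 10 − 15 = -2·(-2)^{r+1} − 5.
By induction, x_m = -2·(-2)^m − 5 for all m ≥ 1.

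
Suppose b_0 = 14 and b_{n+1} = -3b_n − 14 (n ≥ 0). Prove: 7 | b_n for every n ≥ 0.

Base case: b_0 = 14 = 7·2, so 7 | b_0.
Assume 7 | b_j, so b_j = 7t for some integer t.
Then b_{j+1} = -3b_j − 14 = -3·(7t) − 14 = 7(-3t − 2), so 7 | b_{j+1}.
By induction, 7 | b_n for all n ≥ 0.

7 | b_n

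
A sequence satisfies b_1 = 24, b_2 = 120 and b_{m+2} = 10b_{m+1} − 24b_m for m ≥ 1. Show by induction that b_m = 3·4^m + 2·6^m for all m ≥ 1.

Base cases: b_1 = 24 and 3·4^1 + 2·6^1 = 24; b_2 = 120 and 3·4^2 + 2·6^2 = 120.
Assume b_j = 3·4^j + 2·6^j for all 1 ≤ j ≤ r, where r ≥ 2.
Then b_{r+1} = 10b_r − 24b_{r−1} = 10·(3·4^r + 2·6^r) − 24·(3·4^{r−1} + 2·6^{r−1}) = 3·(10·4 − 24)4^{r−1} + 2·(10·6 − 24)6^{r−1} = 48·4^{r−1} + 72·6^{r−1} = 3·4^{r+1} + 2·6^{r+1}.
By strong induction, b_m = 3·4^m + 2·6^m for all m ≥ 1.

b_m = 3·4^m + 2·6^m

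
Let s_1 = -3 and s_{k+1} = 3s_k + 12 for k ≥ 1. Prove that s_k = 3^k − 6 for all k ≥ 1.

Base case: s_1 = -3, and 3^1 − 6 = 3 − 6 = -3.
Assume s_j = 3^j − 6 for some j ≥ 1.
Then s_{j+1} = 3s_j + 12 = 3·(3^j − 6) + 12 = 3^{j+1} − 18 + 12 = 3^{j+1} − 6.
By induction, s_k = 3^k − 6 for all k ≥ 1.

s_k = 3^k − 6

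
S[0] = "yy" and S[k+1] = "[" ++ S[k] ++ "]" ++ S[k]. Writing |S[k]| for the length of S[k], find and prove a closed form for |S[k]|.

Claim: |S[k]| = 2^{k+2} − 2.

Base case: |S[0]| = 2, and 2^{0+2} − 2 = 2.
Assume |S[j]| = 2^{j+2} − 2.
Then |S[j+1]| = 1 + |S[j]| + 1 + |S[j]| = 2|S[j]| + 2 = 2(2^{j+2} − 2) + 2 = 2^{j+3} − 4 + 2 = 2^{j+3} − 2.
This completes the inductive step, so |S[k]| = 2^{k+2} − 2 for all k ≥ 0.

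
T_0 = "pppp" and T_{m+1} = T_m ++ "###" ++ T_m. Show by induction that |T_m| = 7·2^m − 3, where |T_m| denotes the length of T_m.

Base case: |T_0| = 4, and 7·2^0 − 3 = 4.
Assume |T_j| = 7·2^j − 3.
Then |T_{j+1}| = |T_j| + 3 + |T_j| = 2|T_j| + 3 = 2(7·2^j − 3) + 3 = 7·2^{j+1} − 6 + 3 = 7·2^{j+1} − 3.
This completes the inductive step, so |T_m| = 7·2^m − 3 for all m ≥ 0.

|T_m| = 7·2^m − 3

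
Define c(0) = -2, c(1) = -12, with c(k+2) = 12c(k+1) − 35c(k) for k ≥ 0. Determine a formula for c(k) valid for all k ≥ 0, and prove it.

Claim: c(k) = -7^k − 5^k.

Base cases: c(0) = -2 and -7^0 − 5^0 = -2; c(1) = -12 and -7^1 − 5^1 = -12.
Assume c(i) = -7^i − 5^i for all 0 ≤ i ≤ j, where j ≥ 1.
Then c(j+1) = 12c(j) − 35c(j−1) = 12·(-7^j − 5^j) − 35·(-7^{j−1} − 5^{j−1}) = -(12·7 − 35)7^{j−1} − (12·5 − 35)5^{j−1} = -49·7^{j−1} − 25·5^{j−1} = -7^{j+1} − 5^{j+1}.
This completes the inductive step, so c(k) = -7^k − 5^k for all k ≥ 0.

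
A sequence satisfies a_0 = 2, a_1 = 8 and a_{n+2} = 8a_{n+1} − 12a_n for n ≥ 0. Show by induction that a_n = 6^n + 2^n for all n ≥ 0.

Base cases: a_0 = 2 and 6^0 + 2^0 = 2; a_1 = 8 and 6^1 + 2^1 = 8.
Assume a_j = 6^j + 2^j for all 0 ≤ j ≤ m, where m ≥ 1.
Then a_{m+1} = 8a_m − 12a_{m−1} = 8·(6^m + 2^m) − 12·(6^{m−1} + 2^{m−1}) = (8·6 − 12)6^{m−1} + (8·2 − 12)2^{m−1} = 36·6^{m−1} + 4·2^{m−1} = 6^{m+1} + 2^{m+1}.
So the formula holds for m+1, and by strong induction a_n = 6^n + 2^n for all n ≥ 0.

a_n = 6^n + 2^n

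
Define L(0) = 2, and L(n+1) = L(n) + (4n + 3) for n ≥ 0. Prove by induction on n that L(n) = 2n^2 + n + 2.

Base case: L(0) = 2, and 2·0^2 + 0 + 2 = 2.
Assume L(k) = 2k^2 + k + 2.
Then L(k+1) = L(k) + (4k + 3) = (2k^2 + k + 2) + (4k + 3) = 2k^2 + 5k + 5,
and 2·(k+1)^2 + (k+1) + 2 = 2k^2 + 5k + 5.
Hence L(n) = 2n^2 + n + 2 for every n ≥ 0, by induction.

L(n) = 2n^2 + n + 2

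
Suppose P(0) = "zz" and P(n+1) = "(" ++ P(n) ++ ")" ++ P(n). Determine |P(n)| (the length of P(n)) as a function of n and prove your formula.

Claim: |P(n)| = 2^{n+2} − 2.

Base case: |P(0)| = 2, and 2^{0+2} − 2 = 2.
Assume |P(k)| = 2^{k+2} − 2.
Then |P(k+1)| = 1 + |P(k)| + 1 + |P(k)| = 2|P(k)| + 2 = 2(2^{k+2} − 2) + 2 = 2^{k+3} − 4 + 2 = 2^{k+3} − 2.
So the formula holds for k+1, and by induction |P(n)| = 2^{n+2} − 2 for all n ≥ 0.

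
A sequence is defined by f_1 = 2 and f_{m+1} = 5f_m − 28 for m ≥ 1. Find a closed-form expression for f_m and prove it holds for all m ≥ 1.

Claim: f_m = -5^m + 7.

Base case: f_1 = 2, and -5^1 + 7 = -5 + 7 = 2.
Assume f_k = -5^k + 7 for some k ≥ 1.
Then f_{k+1} = 5f_k − 28 = 5·(-5^k + 7) − 28 = -5^{k+1} + 35 − 28 = -5^{k+1} + 7.
So the formula holds for k+1, and by induction f_m = -5^m + 7 for all m ≥ 1.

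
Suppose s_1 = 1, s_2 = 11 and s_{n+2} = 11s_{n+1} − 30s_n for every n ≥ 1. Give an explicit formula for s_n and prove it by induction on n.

Claim: s_n = 6^n − 5^n.

Base cases: s_1 = 1 and 6^1 − 5^1 = 1; s_2 = 11 and 6^2 − 5^2 = 11.
Assume s_i = 6^i − 5^i for all 1 ≤ i ≤ j, where j ≥ 2.
Then s_{j+1} = 11s_j − 30s_{j−1} = 11·(6^j − 5^j) − 30·(6^{j−1} − 5^{j−1}) = (11·6 − 30)6^{j−1} − (11·5 − 30)5^{j−1} = 36·6^{j−1} − 25·5^{j−1} = 6^{j+1} − 5^{j+1}.
This completes the inductive step, so s_n = 6^n − 5^n for all n ≥ 1.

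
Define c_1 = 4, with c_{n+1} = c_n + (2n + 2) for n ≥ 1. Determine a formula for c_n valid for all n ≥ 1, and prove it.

Claim: c_n = n^2 + n + 2.

Base case: c_1 = 4, and 1^2 + 1 + 2 = 4.
Assume c_m = m^2 + m + 2.
Then c_{m+1} = c_m + (2m + 2) = (m^2 + m + 2) + (2m + 2) = m^2 + 3m + 4,
and (m+1)^2 + (m+1) + 2 = m^2 + 3m + 4.
By induction, c_n = n^2 + n + 2 for all n ≥ 1.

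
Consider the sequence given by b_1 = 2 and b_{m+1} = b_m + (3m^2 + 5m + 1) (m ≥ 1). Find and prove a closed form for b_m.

Claim: b_m = m^3 + m^2 − m + 1.

Base case: b_1 = 2, and 1^3 + 1^2 − 1 + 1 = 2.
Assume b_r = r^3 + r^2 − r + 1.
Then b_{r+1} = b_r + (3r^2 + 5r + 1) = (r^3 + r^2 − r + 1) + (3r^2 + 5r + 1) = r^3 + 4r^2 + 4r + 2,
and (r+1)^3 + (r+1)^2 − (r+1) + 1 = r^3 + 4r^2 + 4r + 2.
By induction, b_m = m^3 + m^2 − m + 1 for all m ≥ 1.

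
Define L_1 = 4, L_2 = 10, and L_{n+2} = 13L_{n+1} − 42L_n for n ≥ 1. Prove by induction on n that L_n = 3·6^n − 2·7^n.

Base cases: L_1 = 4 and 3·6^1 − 2·7^1 = 4; L_2 = 10 and 3·6^2 − 2·7^2 = 10.
Assume L_j = 3·6^j − 2·7^j for all 1 ≤ j ≤ m, where m ≥ 2.
Then L_{m+1} = 13L_m − 42L_{m−1} = 13·(3·6^m − 2·7^m) − 42·(3·6^{m−1} − 2·7^{m−1}) = 3·(13·6 − 42)6^{m−1} − 2·(13·7 − 42)7^{m−1} = 108·6^{m−1} − 98·7^{m−1} = 3·6^{m+1} − 2·7^{m+1}.
Hence L_n = 3·6^n − 2·7^n for every n ≥ 1, by strong induction.

L_n = 3·6^n − 2·7^n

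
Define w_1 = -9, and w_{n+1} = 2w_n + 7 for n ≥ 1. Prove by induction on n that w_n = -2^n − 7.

Base case: w_1 = -9, and -2^1 − 7 = -2 − 7 = -9.
Assume w_j = -2^j − 7 for some j ≥ 1.
Then w_{j+1} = 2w_j + 7 = 2·(-2^j − 7) + 7 = -2^{j+1} − 14 + 7 = -2^{j+1} − 7.
Hence w_n = -2^n − 7 for every n ≥ 1, by induction.

w_n = -2^n − 7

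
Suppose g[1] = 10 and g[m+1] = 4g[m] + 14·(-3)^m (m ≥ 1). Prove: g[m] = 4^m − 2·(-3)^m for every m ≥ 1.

Base case: g[1] = 10, and 4^1 − 2·(-3)^1 = 4 + 6 = 10.
Assume g[j] = 4^j − 2·(-3)^j for some j ≥ 1.
Then g[j+1] = 4g[j] + 14·(-3)^j = 4·(4^j − 2·(-3)^j) + 14·(-3)^j = 4^{j+1} − 8·(-3)^j + 14·(-3)^j = 4^{j+1} + 6·(-3)^j = 4^{j+1} − 2·(-3)^{j+1}.
So the formula holds for j+1, and by induction g[m] = 4^m − 2·(-3)^m for all m ≥ 1.

g[m] = 4^m − 2·(-3)^m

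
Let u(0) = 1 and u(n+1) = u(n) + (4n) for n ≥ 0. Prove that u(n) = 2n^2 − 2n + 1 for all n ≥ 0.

Base case: u(0) = 1, and 2·0^2 − 2·0 + 1 = 1.
Assume u(j) = 2j^2 − 2j + 1.
Then u(j+1) = u(j) + (4j) = (2j^2 − 2j + 1) + (4j) = 2j^2 + 2j + 1,
and 2·(j+1)^2 − 2·(j+1) + 1 = 2j^2 + 2j + 1.
This completes the inductive step, so u(n) = 2n^2 − 2n + 1 for all n ≥ 0.

u(n) = 2n^2 − 2n + 1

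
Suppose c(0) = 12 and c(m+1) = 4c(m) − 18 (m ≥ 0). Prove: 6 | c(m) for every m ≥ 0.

Base case: c(0) = 12 = 6·2, so 6 | c(0).
Assume 6 | c(k), so c(k) = 6t for some integer t.
Then c(k+1) = 4c(k) − 18 = 4·(6t) − 18 = 6(4t − 3), so 6 | c(k+1).
Hence 6 | c(m) for every m ≥ 0, by induction.

6 | c(m)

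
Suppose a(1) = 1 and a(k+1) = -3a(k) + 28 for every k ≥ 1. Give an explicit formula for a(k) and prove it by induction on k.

Claim: a(k) = 2·(-3)^k + 7.

Base case: a(1) = 1, and 2·(-3)^1 + 7 = -6 + 7 = 1.
Assume a(m) = 2·(-3)^m + 7 for some m ≥ 1.
Then a(m+1) = -3a(m) + 28 = -3·(2·(-3)^m + 7) + 28 = -6·(-3)^m − 21 + 28 = 2·(-3)^{m+1} + 7.
This completes the inductive step, so a(k) = 2·(-3)^k + 7 for all k ≥ 1.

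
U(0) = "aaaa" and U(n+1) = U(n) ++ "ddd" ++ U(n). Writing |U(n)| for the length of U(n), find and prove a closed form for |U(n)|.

Claim: |U(n)| = 7·2^n − 3.

Base case: |U(0)| = 4, and 7·2^0 − 3 = 4.
Assume |U(m)| = 7·2^m − 3.
Then |U(m+1)| = |U(m)| + 3 + |U(m)| = 2|U(m)| + 3 = 2(7·2^m − 3) + 3 = 7·2^{m+1} − 6 + 3 = 7·2^{m+1} − 3.
This completes the inductive step, so |U(n)| = 7·2^n − 3 for all n ≥ 0.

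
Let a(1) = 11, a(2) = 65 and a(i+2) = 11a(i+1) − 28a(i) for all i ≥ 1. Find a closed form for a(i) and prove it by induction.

Claim: a(i) = 7^i + 4^i.

Base cases: a(1) = 11 and 7^1 + 4^1 = 11; a(2) = 65 and 7^2 + 4^2 = 65.
Assume a(t) = 7^t + 4^t for all 1 ≤ t ≤ j, where j ≥ 2.
Then a(j+1) = 11a(j) − 28a(j−1) = 11·(7^j + 4^j) − 28·(7^{j−1} + 4^{j−1}) = (11·7 − 28)7^{j−1} + (11·4 − 28)4^{j−1} = 49·7^{j−1} + 16·4^{j−1} = 7^{j+1} + 4^{j+1}.
This completes the inductive step, so a(i) = 7^i + 4^i for all i ≥ 1.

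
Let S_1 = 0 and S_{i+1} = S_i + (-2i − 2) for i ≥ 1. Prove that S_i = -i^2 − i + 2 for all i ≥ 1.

Base case: S_1 = 0, and -1^2 − 1 + 2 = 0.
Assume S_j = -j^2 − j + 2.
Then S_{j+1} = S_j + (-2j − 2) = (-j^2 − j + 2) + (-2j − 2) = -j^2 − 3j,
and -(j+1)^2 − (j+1) + 2 = -j^2 − 3j.
By induction, S_i = -i^2 − i + 2 for all i ≥ 1.

S_i = -i^2 − i + 2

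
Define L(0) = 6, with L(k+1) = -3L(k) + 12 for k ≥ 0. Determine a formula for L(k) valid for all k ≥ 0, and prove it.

Claim: L(k) = 3·(-3)^k + 3.

Base case: L(0) = 6, and 3·(-3)^0 + 3 = 3 + 3 = 6.
Assume L(j) = 3·(-3)^j + 3 for some j ≥ 0.
Then L(j+1) = -3L(j) + 12 = -3·(3·(-3)^j + 3) + 12 = -9·(-3)^j − 9 + 12 = 3·(-3)^{j+1} + 3.
By induction, L(k) = 3·(-3)^k + 3 for all k ≥ 0.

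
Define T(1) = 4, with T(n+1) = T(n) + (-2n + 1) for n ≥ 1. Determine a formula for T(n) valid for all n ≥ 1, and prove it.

Claim: T(n) = -n^2 + 2n + 3.

Base case: T(1) = 4, and -1^2 + 2·1 + 3 = 4.
Assume T(j) = -j^2 + 2j + 3.
Then T(j+1) = T(j) + (-2j + 1) = (-j^2 + 2j + 3) + (-2j + 1) = -j^2 + 4,
and -(j+1)^2 + 2·(j+1) + 3 = -j^2 + 4.
By induction, T(n) = -n^2 + 2n + 3 for all n ≥ 1.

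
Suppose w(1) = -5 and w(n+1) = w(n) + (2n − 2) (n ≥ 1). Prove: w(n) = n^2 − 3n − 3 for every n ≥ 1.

Base case: w(1) = -5, and 1^2 − 3·1 − 3 = -5.
Assume w(m) = m^2 − 3m − 3.
Then w(m+1) = w(m) + (2m − 2) = (m^2 − 3m − 3) + (2m − 2) = m^2 − m − 5,
and (m+1)^2 − 3·(m+1) − 3 = m^2 − m − 5.
By induction, w(n) = n^2 − 3n − 3 for all n ≥ 1.

w(n) = n^2 − 3n − 3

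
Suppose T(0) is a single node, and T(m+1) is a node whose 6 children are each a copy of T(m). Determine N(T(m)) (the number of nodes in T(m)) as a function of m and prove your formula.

Claim: N(T(m)) = (6^{m+1} − 1)/5.

Base case: N(T(0)) = 1, and (6^{0+1} − 1)/5 = 1.
Assume N(T(k)) = (6^{k+1} − 1)/5.
Then N(T(k+1)) = 1 + 6N(T(k)) = 1 + 6·(6^{k+1} − 1)/5 = 1 + (6^{k+2} − 6)/5 = (5 + 6^{k+2} − 6)/5 = (6^{k+2} − 1)/5.
By induction, N(T(m)) = (6^{m+1} − 1)/5 for all m ≥ 0.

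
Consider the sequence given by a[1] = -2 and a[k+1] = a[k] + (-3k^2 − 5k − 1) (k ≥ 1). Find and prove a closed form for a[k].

Claim: a[k] = -k^3 − k^2 + k − 1.

Base case: a[1] = -2, and -1^3 − 1^2 + 1 − 1 = -2.
Assume a[j] = -j^3 − j^2 + j − 1.
Then a[j+1] = a[j] + (-3j^2 − 5j − 1) = (-j^3 − j^2 + j − 1) + (-3j^2 − 5j − 1) = -j^3 − 4j^2 − 4j − 2,
and -(j+1)^3 − (j+1)^2 + (j+1) − 1 = -j^3 − 4j^2 − 4j − 2.
By induction, a[k] = -k^3 − k^2 + k − 1 for all k ≥ 1.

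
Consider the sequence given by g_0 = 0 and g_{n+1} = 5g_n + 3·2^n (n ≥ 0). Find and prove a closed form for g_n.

Claim: g_n = 5^n − 2^n.

Base case: g_0 = 0, and 5^0 − 2^0 = 1 − 1 = 0.
Assume g_r = 5^r − 2^r for some r ≥ 0.
Then g_{r+1} = 5g_r + 3·2^r = 5·(5^r − 2^r) + 3·2^r = 5^{r+1} − 5·2^r + 3·2^r = 5^{r+1} − 2·2^r = 5^{r+1} − 2^{r+1}.
This completes the inductive step, so g_n = 5^n − 2^n for all n ≥ 0.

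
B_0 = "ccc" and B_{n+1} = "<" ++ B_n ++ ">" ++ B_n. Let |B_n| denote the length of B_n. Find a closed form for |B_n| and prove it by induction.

Claim: |B_n| = 5·2^n − 2.

Base case: |B_0| = 3, and 5·2^0 − 2 = 3.
Assume |B_r| = 5·2^r − 2.
Then |B_{r+1}| = 1 + |B_r| + 1 + |B_r| = 2|B_r| + 2 = 2(5·2^r − 2) + 2 = 5·2^{r+1} − 4 + 2 = 5·2^{r+1} − 2.
So the formula holds for r+1, and by induction |B_n| = 5·2^n − 2 for all n ≥ 0.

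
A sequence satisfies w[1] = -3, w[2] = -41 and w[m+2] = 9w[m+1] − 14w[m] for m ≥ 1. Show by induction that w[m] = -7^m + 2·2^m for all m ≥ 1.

Base cases: w[1] = -3 and -7^1 + 2·2^1 = -3; w[2] = -41 and -7^2 + 2·2^2 = -41.
Assume w[i] = -7^i + 2·2^i for all 1 ≤ i ≤ j, where j ≥ 2.
Then w[j+1] = 9w[j] − 14w[j−1] = 9·(-7^j + 2·2^j) − 14·(-7^{j−1} + 2·2^{j−1}) = -(9·7 − 14)7^{j−1} + 2·(9·2 − 14)2^{j−1} = -49·7^{j−1} + 8·2^{j−1} = -7^{j+1} + 2·2^{j+1}.
This completes the inductive step, so w[m] = -7^m + 2·2^m for all m ≥ 1.

w[m] = -7^m + 2·2^m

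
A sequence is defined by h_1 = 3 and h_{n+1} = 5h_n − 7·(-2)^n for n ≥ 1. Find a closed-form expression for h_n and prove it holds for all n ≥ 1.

Claim: h_n = 5^n + (-2)^n.

Base case: h_1 = 3, and 5^1 + (-2)^1 = 5 − 2 = 3.
Assume h_m = 5^m + (-2)^m for some m ≥ 1.
Then h_{m+1} = 5h_m − 7·(-2)^m = 5·(5^m + (-2)^m) − 7·(-2)^m = 5^{m+1} + 5·(-2)^m − 7·(-2)^m = 5^{m+1} − 2·(-2)^m = 5^{m+1} + (-2)^{m+1}.
By induction, h_n = 5^n + (-2)^n for all n ≥ 1.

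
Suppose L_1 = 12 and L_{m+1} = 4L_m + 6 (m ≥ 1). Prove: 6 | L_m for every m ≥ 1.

Base case: L_1 = 12 = 6·2, so 6 | L_1.
Assume 6 | L_j, so L_j = 6t for some integer t.
Then L_{j+1} = 4L_j + 6 = 4·(6t) + 6 = 6(4t + 1), so 6 | L_{j+1}.
This completes the inductive step, so 6 | L_m for all m ≥ 1.

6 | L_m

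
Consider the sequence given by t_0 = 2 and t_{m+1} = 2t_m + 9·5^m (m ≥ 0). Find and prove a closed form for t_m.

Claim: t_m = -2^m + 3·5^m.

Base case: t_0 = 2, and -2^0 + 3·5^0 = -1 + 3 = 2.
Assume t_k = -2^k + 3·5^k for some k ≥ 0.
Then t_{k+1} = 2t_k + 9·5^k = 2·(-2^k + 3·5^k) + 9·5^k = -2^{k+1} + 6·5^k + 9·5^k = -2^{k+1} + 15·5^k = -2^{k+1} + 3·5^{k+1}.
So the formula holds for k+1, and by induction t_m = -2^m + 3·5^m for all m ≥ 0.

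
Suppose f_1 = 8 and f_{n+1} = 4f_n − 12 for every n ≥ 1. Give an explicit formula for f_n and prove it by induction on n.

Claim: f_n = 4^n + 4.

Base case: f_1 = 8, and 4^1 + 4 = 4 + 4 = 8.
Assume f_k = 4^k + 4 for some k ≥ 1.
Then f_{k+1} = 4f_k − 12 = 4·(4^k + 4) − 12 = 4^{k+1} + 16 − 12 = 4^{k+1} + 4.
This completes the inductive step, so f_n = 4^n + 4 for all n ≥ 1.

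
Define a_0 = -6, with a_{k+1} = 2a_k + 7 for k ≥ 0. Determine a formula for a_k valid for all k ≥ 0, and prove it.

Claim: a_k = 2^k − 7.

Base case: a_0 = -6, and 2^0 − 7 = 1 − 7 = -6.
Assume a_m = 2^m − 7 for some m ≥ 0.
Then a_{m+1} = 2a_m + 7 = 2·(2^m − 7) + 7 = 2^{m+1} − 14 + 7 = 2^{m+1} − 7.
Hence a_k = 2^k − 7 for every k ≥ 0, by induction.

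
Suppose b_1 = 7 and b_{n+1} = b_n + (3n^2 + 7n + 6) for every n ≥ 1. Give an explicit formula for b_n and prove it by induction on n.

Claim: b_n = n^3 + 2n^2 + 3n + 1.

Base case: b_1 = 7, and 1^3 + 2·1^2 + 3·1 + 1 = 7.
Assume b_r = r^3 + 2r^2 + 3r + 1.
Then b_{r+1} = b_r + (3r^2 + 7r + 6) = (r^3 + 2r^2 + 3r + 1) + (3r^2 + 7r + 6) = r^3 + 5r^2 + 10r + 7,
and (r+1)^3 + 2·(r+1)^2 + 3·(r+1) + 1 = r^3 + 5r^2 + 10r + 7.
This completes the inductive step, so b_n = n^3 + 2n^2 + 3n + 1 for all n ≥ 1.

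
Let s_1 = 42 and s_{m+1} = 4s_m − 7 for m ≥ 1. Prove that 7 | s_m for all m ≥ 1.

Base case: s_1 = 42 = 7·6, so 7 | s_1.
Assume 7 | s_j, so s_j = 7t for some integer t.
Then s_{j+1} = 4s_j − 7 = 4·(7t) − 7 = 7(4t − 1), so 7 | s_{j+1}.
By induction, 7 | s_m for all m ≥ 1.

7 | s_m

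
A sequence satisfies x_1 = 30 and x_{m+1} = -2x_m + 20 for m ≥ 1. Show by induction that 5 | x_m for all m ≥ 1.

Base case: x_1 = 30 = 5·6, so 5 | x_1.
Assume 5 | x_k, so x_k = 5t for some integer t.
Then x_{k+1} = -2x_k + 20 = -2·(5t) + 20 = 5(-2t + 4), so 5 | x_{k+1}.
By induction, 5 | x_m for all m ≥ 1.

5 | x_m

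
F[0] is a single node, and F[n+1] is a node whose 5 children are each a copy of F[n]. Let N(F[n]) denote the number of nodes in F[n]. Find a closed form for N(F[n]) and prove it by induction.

Claim: N(F[n]) = (5^{n+1} − 1)/4.

Base case: N(F[0]) = 1, and (5^{0+1} − 1)/4 = 1.
Assume N(F[k]) = (5^{k+1} − 1)/4.
Then N(F[k+1]) = 1 + 5N(F[k]) = 1 + 5·(5^{k+1} − 1)/4 = 1 + (5^{k+2} − 5)/4 = (4 + 5^{k+2} − 5)/4 = (5^{k+2} − 1)/4.
This completes the inductive step, so N(F[n]) = (5^{n+1} − 1)/4 for all n ≥ 0.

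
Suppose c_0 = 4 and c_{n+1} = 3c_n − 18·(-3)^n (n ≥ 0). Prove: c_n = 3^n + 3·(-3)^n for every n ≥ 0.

Base case: c_0 = 4, and 3^0 + 3·(-3)^0 = 1 + 3 = 4.
Assume c_r = 3^r + 3·(-3)^r for some r ≥ 0.
Then c_{r+1} = 3c_r − 18·(-3)^r = 3·(3^r + 3·(-3)^r) − 18·(-3)^r = 3^{r+1} + 9·(-3)^r − 18·(-3)^r = 3^{r+1} − 9·(-3)^r = 3^{r+1} + 3·(-3)^{r+1}.
So the formula holds for r+1, and by induction c_n = 3^n + 3·(-3)^n for all n ≥ 0.

c_n = 3^n + 3·(-3)^n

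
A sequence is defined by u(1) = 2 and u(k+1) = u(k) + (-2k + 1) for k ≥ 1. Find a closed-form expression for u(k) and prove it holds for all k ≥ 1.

Claim: u(k) = -k^2 + 2k + 1.

Base case: u(1) = 2, and -1^2 + 2·1 + 1 = 2.
Assume u(r) = -r^2 + 2r + 1.
Then u(r+1) = u(r) + (-2r + 1) = (-r^2 + 2r + 1) + (-2r + 1) = -r^2 + 2,
and -(r+1)^2 + 2·(r+1) + 1 = -r^2 + 2.
By induction, u(k) = -k^2 + 2k + 1 for all k ≥ 1.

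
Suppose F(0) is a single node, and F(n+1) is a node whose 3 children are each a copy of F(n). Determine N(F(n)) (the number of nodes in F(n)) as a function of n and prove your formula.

Claim: N(F(n)) = (3^{n+1} − 1)/2.

Base case: N(F(0)) = 1, and (3^{0+1} − 1)/2 = 1.
Assume N(F(r)) = (3^{r+1} − 1)/2.
Then N(F(r+1)) = 1 + 3N(F(r)) = 1 + 3·(3^{r+1} − 1)/2 = 1 + (3^{r+2} − 3)/2 = (2 + 3^{r+2} − 3)/2 = (3^{r+2} − 1)/2.
By induction, N(F(n)) = (3^{n+1} − 1)/2 for all n ≥ 0.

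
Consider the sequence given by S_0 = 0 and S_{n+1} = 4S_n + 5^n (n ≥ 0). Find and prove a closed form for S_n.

Claim: S_n = -4^n + 5^n.

Base case: S_0 = 0, and -4^0 + 5^0 = -1 + 1 = 0.
Assume S_m = -4^m + 5^m for some m ≥ 0.
Then S_{m+1} = 4S_m + 5^m = 4·(-4^m + 5^m) + 5^m = -4^{m+1} + 4·5^m + 5^m = -4^{m+1} + 5·5^m = -4^{m+1} + 5^{m+1}.
This completes the inductive step, so S_n = -4^n + 5^n for all n ≥ 0.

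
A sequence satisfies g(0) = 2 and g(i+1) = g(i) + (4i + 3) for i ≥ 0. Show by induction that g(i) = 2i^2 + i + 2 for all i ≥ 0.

Base case: g(0) = 2, and 2·0^2 + 0 + 2 = 2.
Assume g(k) = 2k^2 + k + 2.
Then g(k+1) = g(k) + (4k + 3) = (2k^2 + k + 2) + (4k + 3) = 2k^2 + 5k + 5,
and 2·(k+1)^2 + (k+1) + 2 = 2k^2 + 5k + 5.
Hence g(i) = 2i^2 + i + 2 for every i ≥ 0, by induction.

g(i) = 2i^2 + i + 2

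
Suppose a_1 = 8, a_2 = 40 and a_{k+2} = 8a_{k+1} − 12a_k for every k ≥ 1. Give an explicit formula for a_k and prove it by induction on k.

Claim: a_k = 6^k + 2^k.

Base cases: a_1 = 8 and 6^1 + 2^1 = 8; a_2 = 40 and 6^2 + 2^2 = 40.
Assume a_j = 6^j + 2^j for all 1 ≤ j ≤ r, where r ≥ 2.
Then a_{r+1} = 8a_r − 12a_{r−1} = 8·(6^r + 2^r) − 12·(6^{r−1} + 2^{r−1}) = (8·6 − 12)6^{r−1} + (8·2 − 12)2^{r−1} = 36·6^{r−1} + 4·2^{r−1} = 6^{r+1} + 2^{r+1}.
This completes the inductive step, so a_k = 6^k + 2^k for all k ≥ 1.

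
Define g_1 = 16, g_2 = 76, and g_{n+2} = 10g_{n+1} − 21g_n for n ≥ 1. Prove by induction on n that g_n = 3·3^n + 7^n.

Base cases: g_1 = 16 and 3·3^1 + 7^1 = 16; g_2 = 76 and 3·3^2 + 7^2 = 76.
Assume g_j = 3·3^j + 7^j for all 1 ≤ j ≤ r, where r ≥ 2.
Then g_{r+1} = 10g_r − 21g_{r−1} = 10·(3·3^r + 7^r) − 21·(3·3^{r−1} + 7^{r−1}) = 3·(10·3 − 21)3^{r−1} + (10·7 − 21)7^{r−1} = 27·3^{r−1} + 49·7^{r−1} = 3·3^{r+1} + 7^{r+1}.
So the formula holds for r+1, and by strong induction g_n = 3·3^n + 7^n for all n ≥ 1.

g_n = 3·3^n + 7^n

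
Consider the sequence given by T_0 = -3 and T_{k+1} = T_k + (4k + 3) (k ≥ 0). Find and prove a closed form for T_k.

Claim: T_k = 2k^2 + k − 3.

Base case: T_0 = -3, and 2·0^2 + 0 − 3 = -3.
Assume T_r = 2r^2 + r − 3.
Then T_{r+1} = T_r + (4r + 3) = (2r^2 + r − 3) + (4r + 3) = 2r^2 + 5r,
and 2·(r+1)^2 + (r+1) − 3 = 2r^2 + 5r.
This completes the inductive step, so T_k = 2k^2 + k − 3 for all k ≥ 0.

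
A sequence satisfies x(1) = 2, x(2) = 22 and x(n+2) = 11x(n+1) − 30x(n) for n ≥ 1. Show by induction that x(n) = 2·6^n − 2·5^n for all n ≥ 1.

Base cases: x(1) = 2 and 2·6^1 − 2·5^1 = 2; x(2) = 22 and 2·6^2 − 2·5^2 = 22.
Assume x(j) = 2·6^j − 2·5^j for all 1 ≤ j ≤ k, where k ≥ 2.
Then x(k+1) = 11x(k) − 30x(k−1) = 11·(2·6^k − 2·5^k) − 30·(2·6^{k−1} − 2·5^{k−1}) = 2·(11·6 − 30)6^{k−1} − 2·(11·5 − 30)5^{k−1} = 72·6^{k−1} − 50·5^{k−1} = 2·6^{k+1} − 2·5^{k+1}.
This completes the inductive step, so x(n) = 2·6^n − 2·5^n for all n ≥ 1.

x(n) = 2·6^n − 2·5^n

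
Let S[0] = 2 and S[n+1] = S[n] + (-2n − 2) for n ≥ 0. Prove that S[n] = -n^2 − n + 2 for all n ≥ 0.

Base case: S[0] = 2, and -0^2 − 0 + 2 = 2.
Assume S[m] = -m^2 − m + 2.
Then S[m+1] = S[m] + (-2m − 2) = (-m^2 − m + 2) + (-2m − 2) = -m^2 − 3m,
and -(m+1)^2 − (m+1) + 2 = -m^2 − 3m.
By induction, S[n] = -n^2 − n + 2 for all n ≥ 0.

S[n] = -n^2 − n + 2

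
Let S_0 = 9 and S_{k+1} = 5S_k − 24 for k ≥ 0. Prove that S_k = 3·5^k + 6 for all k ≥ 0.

Base case: S_0 = 9, and 3·5^0 + 6 = 3 + 6 = 9.
Assume S_r = 3·5^r + 6 for some r ≥ 0.
Then S_{r+1} = 5S_r − 24 = 5·(3·5^r + 6) − 24 = 15·5^r + 30 − 24 = 3·5^{r+1} + 6.
This completes the inductive step, so S_k = 3·5^k + 6 for all k ≥ 0.

S_k = 3·5^k + 6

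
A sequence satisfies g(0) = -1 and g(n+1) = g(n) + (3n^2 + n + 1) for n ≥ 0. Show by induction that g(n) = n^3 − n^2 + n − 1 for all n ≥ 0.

Base case: g(0) = -1, and 0^3 − 0^2 + 0 − 1 = -1.
Assume g(j) = j^3 − j^2 + j − 1.
Then g(j+1) = g(j) + (3j^2 + j + 1) = (j^3 − j^2 + j − 1) + (3j^2 + j + 1) = j^3 + 2j^2 + 2j,
and (j+1)^3 − (j+1)^2 + (j+1) − 1 = j^3 + 2j^2 + 2j.
By induction, g(n) = n^3 − n^2 + n − 1 for all n ≥ 0.

g(n) = n^3 − n^2 + n − 1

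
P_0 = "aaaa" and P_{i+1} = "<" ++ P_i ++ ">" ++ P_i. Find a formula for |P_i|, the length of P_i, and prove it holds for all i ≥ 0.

Claim: |P_i| = 6·2^i − 2.

Base case: |P_0| = 4, and 6·2^0 − 2 = 4.
Assume |P_m| = 6·2^m − 2.
Then |P_{m+1}| = 1 + |P_m| + 1 + |P_m| = 2|P_m| + 2 = 2(6·2^m − 2) + 2 = 6·2^{m+1} − 4 + 2 = 6·2^{m+1} − 2.
Hence |P_i| = 6·2^i − 2 for every i ≥ 0, by induction.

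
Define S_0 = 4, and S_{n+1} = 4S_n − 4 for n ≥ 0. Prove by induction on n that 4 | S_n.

Base case: S_0 = 4 = 4·1, so 4 | S_0.
Assume 4 | S_j, so S_j = 4t for some integer t.
Then S_{j+1} = 4S_j − 4 = 4·(4t) − 4 = 4(4t − 1), so 4 | S_{j+1}.
So the property holds for j+1, and by induction 4 | S_n for all n ≥ 0.

4 | S_n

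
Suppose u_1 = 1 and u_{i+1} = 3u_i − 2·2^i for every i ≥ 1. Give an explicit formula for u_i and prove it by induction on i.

Claim: u_i = -3^i + 2·2^i.

Base case: u_1 = 1, and -3^1 + 2·2^1 = -3 + 4 = 1.
Assume u_m = -3^m + 2·2^m for some m ≥ 1.
Then u_{m+1} = 3u_m − 2·2^m = 3·(-3^m + 2·2^m) − 2·2^m = -3^{m+1} + 6·2^m − 2·2^m = -3^{m+1} + 4·2^m = -3^{m+1} + 2·2^{m+1}.
Hence u_i = -3^i + 2·2^i for every i ≥ 1, by induction.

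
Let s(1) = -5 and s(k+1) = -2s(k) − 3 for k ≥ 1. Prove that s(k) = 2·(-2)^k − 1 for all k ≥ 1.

Base case: s(1) = -5, and 2·(-2)^1 − 1 = -4 − 1 = -5.
Assume s(r) = 2·(-2)^r − 1 for some r ≥ 1.
Then s(r+1) = -2s(r) − 3 = -2·(2·(-2)^r − 1) − 3 = -4·(-2)^r + 2 − 3 = 2·(-2)^{r+1} − 1.
This completes the inductive step, so s(k) = 2·(-2)^k − 1 for all k ≥ 1.

s(k) = 2·(-2)^k − 1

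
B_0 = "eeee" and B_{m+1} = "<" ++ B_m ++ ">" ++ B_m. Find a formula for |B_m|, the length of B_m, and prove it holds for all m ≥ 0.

Claim: |B_m| = 6·2^m − 2.

Base case: |B_0| = 4, and 6·2^0 − 2 = 4.
Assume |B_j| = 6·2^j − 2.
Then |B_{j+1}| = 1 + |B_j| + 1 + |B_j| = 2|B_j| + 2 = 2(6·2^j − 2) + 2 = 6·2^{j+1} − 4 + 2 = 6·2^{j+1} − 2.
This completes the inductive step, so |B_m| = 6·2^m − 2 for all m ≥ 0.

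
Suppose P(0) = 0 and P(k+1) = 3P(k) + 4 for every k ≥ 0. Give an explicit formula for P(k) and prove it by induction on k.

Claim: P(k) = 2·3^k − 2.

Base case: P(0) = 0, and 2·3^0 − 2 = 2 − 2 = 0.
Assume P(m) = 2·3^m − 2 for some m ≥ 0.
Then P(m+1) = 3P(m) + 4 = 3·(2·3^m − 2) + 4 = 6·3^m − 6 + 4 = 2·3^{m+1} − 2.
By induction, P(k) = 2·3^k − 2 for all k ≥ 0.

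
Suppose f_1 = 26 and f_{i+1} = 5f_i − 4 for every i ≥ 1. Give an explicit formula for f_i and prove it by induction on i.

Claim: f_i = 5^{i+1} + 1.

Base case: f_1 = 26, and 5^{1+1} + 1 = 25 + 1 = 26.
Assume f_r = 5^{r+1} + 1 for some r ≥ 1.
Then f_{r+1} = 5f_r − 4 = 5·(5^{r+1} + 1) − 4 = 5^{r+2} + 5 − 4 = 5^{r+2} + 1.
Hence f_i = 5^{i+1} + 1 for every i ≥ 1, by induction.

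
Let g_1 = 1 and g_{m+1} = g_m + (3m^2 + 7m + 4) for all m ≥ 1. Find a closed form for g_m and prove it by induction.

Claim: g_m = m^3 + 2m^2 + m − 3.

Base case: g_1 = 1, and 1^3 + 2·1^2 + 1 − 3 = 1.
Assume g_k = k^3 + 2k^2 + k − 3.
Then g_{k+1} = g_k + (3k^2 + 7k + 4) = (k^3 + 2k^2 + k − 3) + (3k^2 + 7k + 4) = k^3 + 5k^2 + 8k + 1,
and (k+1)^3 + 2·(k+1)^2 + (k+1) − 3 = k^3 + 5k^2 + 8k + 1.
Hence g_m = m^3 + 2m^2 + m − 3 for every m ≥ 1, by induction.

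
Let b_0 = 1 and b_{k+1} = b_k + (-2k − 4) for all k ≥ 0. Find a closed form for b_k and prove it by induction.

Claim: b_k = -k^2 − 3k + 1.

Base case: b_0 = 1, and -0^2 − 3·0 + 1 = 1.
Assume b_j = -j^2 − 3j + 1.
Then b_{j+1} = b_j + (-2j − 4) = (-j^2 − 3j + 1) + (-2j − 4) = -j^2 − 5j − 3,
and -(j+1)^2 − 3·(j+1) + 1 = -j^2 − 5j − 3.
Hence b_k = -k^2 − 3k + 1 for every k ≥ 0, by induction.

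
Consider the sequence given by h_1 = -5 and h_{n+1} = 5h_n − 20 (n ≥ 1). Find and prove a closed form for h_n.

Claim: h_n = -2·5^n + 5.

Base case: h_1 = -5, and -2·5^1 + 5 = -10 + 5 = -5.
Assume h_j = -2·5^j + 5 for some j ≥ 1.
Then h_{j+1} = 5h_j − 20 = 5·(-2·5^j + 5) − 20 = -10·5^j + 25 − 20 = -2·5^{j+1} + 5.
So the formula holds for j+1, and by induction h_n = -2·5^n + 5 for all n ≥ 1.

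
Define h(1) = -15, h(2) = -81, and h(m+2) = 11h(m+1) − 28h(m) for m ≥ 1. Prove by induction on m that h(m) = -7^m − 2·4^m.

Base cases: h(1) = -15 and -7^1 − 2·4^1 = -15; h(2) = -81 and -7^2 − 2·4^2 = -81.
Assume h(i) = -7^i − 2·4^i for all 1 ≤ i ≤ j, where j ≥ 2.
Then h(j+1) = 11h(j) − 28h(j−1) = 11·(-7^j − 2·4^j) − 28·(-7^{j−1} − 2·4^{j−1}) = -(11·7 − 28)7^{j−1} − 2·(11·4 − 28)4^{j−1} = -49·7^{j−1} − 32·4^{j−1} = -7^{j+1} − 2·4^{j+1}.
So the formula holds for j+1, and by strong induction h(m) = -7^m − 2·4^m for all m ≥ 1.

h(m) = -7^m − 2·4^m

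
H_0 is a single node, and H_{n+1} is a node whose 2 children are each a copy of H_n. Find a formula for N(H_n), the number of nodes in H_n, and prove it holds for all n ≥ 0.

Claim: N(H_n) = 2^{n+1} − 1.

Base case: N(H_0) = 1, and 2^{0+1} − 1 = 1.
Assume N(H_k) = 2^{k+1} − 1.
Then N(H_{k+1}) = 1 + 2N(H_k) = 1 + 2(2^{k+1} − 1) = 2^{k+2} − 2 + 1 = 2^{k+2} − 1.
This completes the inductive step, so N(H_n) = 2^{n+1} − 1 for all n ≥ 0.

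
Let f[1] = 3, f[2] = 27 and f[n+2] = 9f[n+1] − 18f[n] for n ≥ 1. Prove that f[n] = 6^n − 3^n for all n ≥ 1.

Base cases: f[1] = 3 and 6^1 − 3^1 = 3; f[2] = 27 and 6^2 − 3^2 = 27.
Assume f[j] = 6^j − 3^j for all 1 ≤ j ≤ r, where r ≥ 2.
Then f[r+1] = 9f[r] − 18f[r−1] = 9·(6^r − 3^r) − 18·(6^{r−1} − 3^{r−1}) = (9·6 − 18)6^{r−1} − (9·3 − 18)3^{r−1} = 36·6^{r−1} − 9·3^{r−1} = 6^{r+1} − 3^{r+1}.
This completes the inductive step, so f[n] = 6^n − 3^n for all n ≥ 1.

f[n] = 6^n − 3^n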